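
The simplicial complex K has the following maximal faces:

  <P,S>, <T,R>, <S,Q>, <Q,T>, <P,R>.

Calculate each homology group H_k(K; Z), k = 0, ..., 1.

H_0 = Z,  H_1 = Z.

K has 5 vertices, 5 edges.
rank ∂_0 = 0, rank ∂_1 = 4 ⇒ b_0 = 5 − 0 − 4 = 1; all invariant factors of ∂_1 are 1 so no torsion. So H_0 = Z.
rank ∂_1 = 4, rank ∂_2 = 0 ⇒ b_1 = 5 − 4 − 0 = 1. So H_1 = Z.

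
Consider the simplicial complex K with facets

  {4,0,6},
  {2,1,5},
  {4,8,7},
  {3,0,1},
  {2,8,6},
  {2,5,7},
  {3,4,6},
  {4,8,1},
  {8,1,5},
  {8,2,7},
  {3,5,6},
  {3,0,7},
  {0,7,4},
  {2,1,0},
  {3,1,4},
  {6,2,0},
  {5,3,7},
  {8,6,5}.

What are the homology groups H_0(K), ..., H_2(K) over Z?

Fix the vertex order 0 < 1 < 2 < 3 < 4 < 5 < 6 < 7 < 8 and write every simplex with vertices in increasing order. Then dim K = 2 and the simplices of K are:

  0-simplices (9): [0], [1], [2], [3], [4], [5], [6], [7], [8]
  1-simplices (27): (27 of them)
  2-simplices (18): [0,1,2], [0,1,3], [0,2,6], [0,3,7], [0,4,6], [0,4,7], [1,2,5], [1,3,4], [1,4,8], [1,5,8], [2,5,7], [2,6,8], [2,7,8], [3,4,6], [3,5,6], [3,5,7], [4,7,8], [5,6,8]

Hence C_0 ≅ Z^9, C_1 ≅ Z^27, C_2 ≅ Z^18.

The boundary map ∂_1: C_1 → C_0 sends each edge [p,q] (with p < q) to q − p.
This gives a 9×27 integer matrix of rank 8; reducing to Smith normal form yields diagonal entries (1,1,1,1,1,1,1,1).

Boundary ∂_2: C_2 → C_1 sends each 2-simplex [p,q,r] to [q,r] − [p,r] + [p,q]. For instance
  ∂[5,6,8] = [6,8] − [5,8] + [5,6],
  ∂[0,4,6] = [4,6] − [0,6] + [0,4].
The 27×18 boundary matrix has rank 18 and Smith normal form diag(1,1,1,1,1,1,1,1,1,1,1,1,1,1,1,1,1,2).

Reading off H_k = ker ∂_k / im ∂_{k+1}:

  H_0: rank C_0 − rank ∂_1 = 9 − 8 = 1, and the invariant factors of ∂_1 are all 1, so H_0 ≅ Z.
  H_1: rank ker ∂_1 − rank ∂_2 = (27 − 8) − 18 = 1, and ∂_2 has invariant factor 2 > 1, so H_1 ≅ Z ⊕ Z_2.
  H_2: rank ker ∂_2 − rank ∂_3 = (18 − 18) − 0 = 0, and there is no ∂_3, so H_2 ≅ 0.

As a check, the Euler characteristic is 9 − 27 + 18 = 0, which agrees with 1 − 1 + 0 = 0.

H_0 = Z,  H_1 = Z ⊕ Z_2,  H_2 = 0.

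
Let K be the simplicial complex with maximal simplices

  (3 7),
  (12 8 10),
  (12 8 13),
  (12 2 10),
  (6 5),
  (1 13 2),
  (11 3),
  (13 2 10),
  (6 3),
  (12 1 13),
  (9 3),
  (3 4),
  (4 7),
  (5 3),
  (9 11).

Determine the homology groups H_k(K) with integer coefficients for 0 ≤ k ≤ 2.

H_0 ≅ Z^2,  H_1 ≅ Z^4,  H_2 = 0.

Fix the vertex order 1 < 2 < 3 < 4 < 5 < 6 < 7 < 8 < 9 < 10 < 11 < 12 < 13 and write every simplex with vertices in increasing order. Then dim K = 2 and the simplices of K are:

  0-simplices (13): [1], [2], [3], [4], [5], [6], [7], [8], [9], [10], [11], [12], [13]
  1-simplices (21): (21 of them)
  2-simplices (6): [1,2,13], [1,12,13], [2,10,12], [2,10,13], [8,10,12], [8,12,13]

so the chain groups are C_0 ≅ Z^13, C_1 ≅ Z^21, C_2 ≅ Z^6.

∂_1: C_1 → C_0 sends each edge [p,q] (with p < q) to q − p.
As a 13×21 matrix over Z this has rank 11, with invariant factors (1,1,1,1,1,1,1,1,1,1,1).

∂_2: C_2 → C_1 acts by ∂[p,q,r] = [q,r] − [p,r] + [p,q]. For instance
  ∂[8,10,12] = [10,12] − [8,12] + [8,10],
  ∂[8,12,13] = [12,13] − [8,13] + [8,12].
This gives a 21×6 integer matrix of rank 6; reducing to Smith normal form yields diagonal entries (1,1,1,1,1,1).

From H_k ≅ ker(∂_k) / im(∂_{k+1}) we obtain:

  H_0: rank C_0 − rank ∂_1 = 13 − 11 = 2, and the invariant factors of ∂_1 are all 1, so H_0 = Z^2.
  H_1: rank ker ∂_1 − rank ∂_2 = (21 − 11) − 6 = 4, and the invariant factors of ∂_2 are all 1, so H_1 = Z^4.
  H_2: rank ker ∂_2 − rank ∂_3 = (6 − 6) − 0 = 0, and there is no ∂_3, so H_2 = 0.

As a check, the Euler characteristic is 13 − 21 + 6 = -2, which agrees with 2 − 4 + 0 = -2.
(K is a triangulation of the disjoint union of a wedge of 3 circles and the cylinder S^1 x I.)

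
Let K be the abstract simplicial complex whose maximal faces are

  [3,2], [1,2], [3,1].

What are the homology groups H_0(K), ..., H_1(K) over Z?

Fix the vertex order 1 < 2 < 3 and write every simplex with vertices in increasing order. Then dim K = 1 and the simplices of K are:

  0-simplices (3): [1], [2], [3]
  1-simplices (3): [1,2], [1,3], [2,3]

giving chain groups C_0 ≅ Z^3, C_1 ≅ Z^3.

Boundary ∂_1: C_1 → C_0 maps an edge to its endpoints' difference, ∂[p,q] = q − p.
The resulting 3×3 matrix has rank 2, and its Smith normal form has invariant factors (1,1).

Now H_k = ker ∂_k / im ∂_{k+1}, so:

  H_0: rank C_0 − rank ∂_1 = 3 − 2 = 1, and the invariant factors of ∂_1 are all 1, so H_0 ≅ Z.
  H_1: rank ker ∂_1 − rank ∂_2 = (3 − 2) − 0 = 1, and there is no ∂_2, so H_1 ≅ Z.

As a check, the Euler characteristic is 3 − 3 = 0, which agrees with 1 − 1 = 0.
(K is a triangulation of the circle S^1.)

H_0 ≅ Z,  H_1 ≅ Z.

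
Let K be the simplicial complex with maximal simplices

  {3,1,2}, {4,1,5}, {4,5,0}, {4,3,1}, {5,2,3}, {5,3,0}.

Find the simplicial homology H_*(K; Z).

Fix the vertex order 0 < 1 < 2 < 3 < 4 < 5 and write every simplex with vertices in increasing order. Then dim K = 2 and the simplices of K are:

  0-simplices (6): [0], [1], [2], [3], [4], [5]
  1-simplices (12): [0,3], [0,4], [0,5], [1,2], [1,3], [1,4], [1,5], [2,3], [2,5], [3,4], [3,5], [4,5]
  2-simplices (6): [0,3,5], [0,4,5], [1,2,3], [1,3,4], [1,4,5], [2,3,5]

so the chain groups are C_0 ≅ Z^6, C_1 ≅ Z^12, C_2 ≅ Z^6.

Boundary ∂_1: C_1 → C_0 sends each edge [p,q] (with p < q) to q − p. For instance
  ∂[0,4] = [4] − [0].
This gives a 6×12 integer matrix of rank 5; reducing to Smith normal form yields diagonal entries (1,1,1,1,1).

Boundary ∂_2: C_2 → C_1 maps a triangle to the signed sum of its edges. For instance
  ∂[1,3,4] = [3,4] − [1,4] + [1,3],
  ∂[1,4,5] = [4,5] − [1,5] + [1,4].
This gives a 12×6 integer matrix of rank 6; reducing to Smith normal form yields diagonal entries (1,1,1,1,1,1).

From H_k ≅ ker(∂_k) / im(∂_{k+1}) we obtain:

  H_0: rank C_0 − rank ∂_1 = 6 − 5 = 1, and the invariant factors of ∂_1 are all 1, so H_0 = Z.
  H_1: rank ker ∂_1 − rank ∂_2 = (12 − 5) − 6 = 1, and the invariant factors of ∂_2 are all 1, so H_1 = Z.
  H_2: rank ker ∂_2 − rank ∂_3 = (6 − 6) − 0 = 0, and there is no ∂_3, so H_2 = 0.

H_0 = Z,  H_1 = Z,  H_2 = 0.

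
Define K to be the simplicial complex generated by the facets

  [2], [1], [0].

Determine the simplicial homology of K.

H_0 ≅ Z^3.

Fix the vertex order 0 < 1 < 2 and write every simplex with vertices in increasing order. Then dim K = 0 and the simplices of K are:

  0-simplices (3): [0], [1], [2]

Hence C_0 ≅ Z^3.

Reading off H_k = ker ∂_k / im ∂_{k+1}:

  H_0: rank C_0 − rank ∂_1 = 3 − 0 = 3, and there is no ∂_1, so H_0 ≅ Z^3.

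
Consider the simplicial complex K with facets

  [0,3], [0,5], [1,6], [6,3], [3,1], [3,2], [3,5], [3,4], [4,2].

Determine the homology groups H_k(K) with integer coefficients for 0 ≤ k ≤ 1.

Take the total order 0 < 1 < 2 < 3 < 4 < 5 < 6 on the vertex set. Then K (dimension 1) consists of the simplices:

  0-simplices (7): [0], [1], [2], [3], [4], [5], [6]
  1-simplices (9): [0,3], [0,5], [1,3], [1,6], [2,3], [2,4], [3,4], [3,5], [3,6]

Hence C_0 ≅ Z^7, C_1 ≅ Z^9.

∂_1: C_1 → C_0 sends each edge [p,q] (with p < q) to q − p. For instance
  ∂[0,3] = [3] − [0].
The 7×9 boundary matrix has rank 6 and Smith normal form diag(1,1,1,1,1,1).

From H_k ≅ ker(∂_k) / im(∂_{k+1}) we obtain:

  H_0: rank C_0 − rank ∂_1 = 7 − 6 = 1, and the invariant factors of ∂_1 are all 1, so H_0 ≅ Z.
  H_1: rank ker ∂_1 − rank ∂_2 = (9 − 6) − 0 = 3, and there is no ∂_2, so H_1 ≅ Z^3.

(K is a triangulation of a wedge of 3 circles.)

H_0 = Z,  H_1 = Z^3.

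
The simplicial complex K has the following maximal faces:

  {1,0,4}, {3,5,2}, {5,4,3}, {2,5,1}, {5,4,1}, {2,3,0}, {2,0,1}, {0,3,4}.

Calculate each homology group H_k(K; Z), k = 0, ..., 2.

H_0 ≅ Z,  H_1 = 0,  H_2 ≅ Z.

Order the vertices as 0 < 1 < 2 < 3 < 4 < 5. Listing each simplex with vertices in this order, K has dimension 2 with simplices:

  0-simplices (6): [0], [1], [2], [3], [4], [5]
  1-simplices (12): [0,1], [0,2], [0,3], [0,4], [1,2], [1,4], [1,5], [2,3], [2,5], [3,4], [3,5], [4,5]
  2-simplices (8): [0,1,2], [0,1,4], [0,2,3], [0,3,4], [1,2,5], [1,4,5], [2,3,5], [3,4,5]

so the chain groups are C_0 ≅ Z^6, C_1 ≅ Z^12, C_2 ≅ Z^8.

The boundary map ∂_1: C_1 → C_0 sends each edge [p,q] (with p < q) to q − p. For instance
  ∂[1,5] = [5] − [1].
This gives a 6×12 integer matrix of rank 5; reducing to Smith normal form yields diagonal entries (1,1,1,1,1).

The boundary map ∂_2: C_2 → C_1 sends each 2-simplex [p,q,r] to [q,r] − [p,r] + [p,q]. For instance
  ∂[3,4,5] = [4,5] − [3,5] + [3,4],
  ∂[1,4,5] = [4,5] − [1,5] + [1,4].
This gives a 12×8 integer matrix of rank 7; reducing to Smith normal form yields diagonal entries (1,1,1,1,1,1,1).

Reading off H_k = ker ∂_k / im ∂_{k+1}:

  H_0: rank C_0 − rank ∂_1 = 6 − 5 = 1, and the invariant factors of ∂_1 are all 1, so H_0 ≅ Z.
  H_1: rank ker ∂_1 − rank ∂_2 = (12 − 5) − 7 = 0, and the invariant factors of ∂_2 are all 1, so H_1 ≅ 0.
  H_2: rank ker ∂_2 − rank ∂_3 = (8 − 7) − 0 = 1, and there is no ∂_3, so H_2 ≅ Z.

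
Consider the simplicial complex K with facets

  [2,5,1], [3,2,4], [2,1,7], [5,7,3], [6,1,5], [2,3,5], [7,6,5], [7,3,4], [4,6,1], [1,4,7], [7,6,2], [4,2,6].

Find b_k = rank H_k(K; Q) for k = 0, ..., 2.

Fix the vertex order 1 < 2 < 3 < 4 < 5 < 6 < 7 and write every simplex with vertices in increasing order. Then dim K = 2 and the simplices of K are:

  0-simplices (7): [1], [2], [3], [4], [5], [6], [7]
  1-simplices (18): [1,2], [1,4], [1,5], [1,6], [1,7], [2,3], [2,4], [2,5], [2,6], [2,7], [3,4], [3,5], [3,7], [4,6], [4,7], [5,6], [5,7], [6,7]
  2-simplices (12): [1,2,5], [1,2,7], [1,4,6], [1,4,7], [1,5,6], [2,3,4], [2,3,5], [2,4,6], [2,6,7], [3,4,7], [3,5,7], [5,6,7]

so the chain groups are C_0 ≅ Z^7, C_1 ≅ Z^18, C_2 ≅ Z^12.

The boundary map ∂_1: C_1 → C_0 is given by ∂[p,q] = [q] − [p]. For instance
  ∂[1,5] = [5] − [1].
The 7×18 boundary matrix has rank 6 and Smith normal form diag(1,1,1,1,1,1).

The boundary map ∂_2: C_2 → C_1 sends each 2-simplex [p,q,r] to [q,r] − [p,r] + [p,q]. For instance
  ∂[1,2,7] = [2,7] − [1,7] + [1,2],
  ∂[1,2,5] = [2,5] − [1,5] + [1,2].
The 18×12 boundary matrix has rank 12 and Smith normal form diag(1,1,1,1,1,1,1,1,1,1,1,2).

From H_k ≅ ker(∂_k) / im(∂_{k+1}) we obtain:

  H_0: rank C_0 − rank ∂_1 = 7 − 6 = 1, and the invariant factors of ∂_1 are all 1, so H_0 = Z.
  H_1: rank ker ∂_1 − rank ∂_2 = (18 − 6) − 12 = 0, and ∂_2 has invariant factor 2 > 1, so H_1 = Z/2.
  H_2: rank ker ∂_2 − rank ∂_3 = (12 − 12) − 0 = 0, and there is no ∂_3, so H_2 = 0.

As a check, the Euler characteristic is 7 − 18 + 12 = 1, which agrees with 1 − 0 + 0 = 1.

Hence the Betti numbers are b_0 = 1, b_1 = 0, b_2 = 0.

b_0 = 1, b_1 = 0, b_2 = 0.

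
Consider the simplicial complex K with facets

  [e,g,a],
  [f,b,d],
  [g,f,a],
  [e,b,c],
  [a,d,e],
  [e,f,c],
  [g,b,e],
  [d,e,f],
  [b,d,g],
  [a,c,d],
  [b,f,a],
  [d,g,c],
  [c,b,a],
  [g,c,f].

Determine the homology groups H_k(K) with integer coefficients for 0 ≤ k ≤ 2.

H_0 = Z,  H_1 = Z^2,  H_2 = Z.

We work with the vertex ordering a < b < c < d < e < f < g. The simplices of K, each written with vertices in increasing order, are:

  0-simplices (7): a, b, c, d, e, f, g
  1-simplices (21): ab, ac, ad, ae, af, ag, bc, bd, be, bf, bg, cd, ce, cf, cg, de, df, dg, ef, eg, fg
  2-simplices (14): abc, abf, acd, ade, aeg, afg, bce, bdf, bdg, beg, cdg, cef, cfg, def

Hence C_0 ≅ Z^7, C_1 ≅ Z^21, C_2 ≅ Z^14.

Boundary ∂_1: C_1 → C_0 maps an edge to its endpoints' difference, ∂[p,q] = q − p. For instance
  ∂fg = g − f.
As a 7×21 matrix over Z this has rank 6, with invariant factors (1,1,1,1,1,1).

The boundary map ∂_2: C_2 → C_1 acts by ∂[p,q,r] = [q,r] − [p,r] + [p,q]. For instance
  ∂cdg = dg − cg + cd,
  ∂def = ef − df + de.
As a 21×14 matrix over Z this has rank 13, with invariant factors (1,1,1,1,1,1,1,1,1,1,1,1,1).

Now H_k = ker ∂_k / im ∂_{k+1}, so:

  H_0: rank C_0 − rank ∂_1 = 7 − 6 = 1, and the invariant factors of ∂_1 are all 1, so H_0 ≅ Z.
  H_1: rank ker ∂_1 − rank ∂_2 = (21 − 6) − 13 = 2, and the invariant factors of ∂_2 are all 1, so H_1 ≅ Z^2.
  H_2: rank ker ∂_2 − rank ∂_3 = (14 − 13) − 0 = 1, and there is no ∂_3, so H_2 ≅ Z.

As a check, the Euler characteristic is 7 − 21 + 14 = 0, which agrees with 1 − 2 + 1 = 0.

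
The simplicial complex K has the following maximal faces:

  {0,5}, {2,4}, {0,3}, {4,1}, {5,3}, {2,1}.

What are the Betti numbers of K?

Order the vertices as 0 < 1 < 2 < 3 < 4 < 5. Listing each simplex with vertices in this order, K has dimension 1 with simplices:

  0-simplices (6): [0], [1], [2], [3], [4], [5]
  1-simplices (6): [0,3], [0,5], [1,2], [1,4], [2,4], [3,5]

giving chain groups C_0 ≅ Z^6, C_1 ≅ Z^6.

Boundary ∂_1: C_1 → C_0 maps an edge to its endpoints' difference, ∂[p,q] = q − p.
As a 6×6 matrix over Z this has rank 4, with invariant factors (1,1,1,1).

Now H_k = ker ∂_k / im ∂_{k+1}, so:

  H_0: rank C_0 − rank ∂_1 = 6 − 4 = 2, and the invariant factors of ∂_1 are all 1, so H_0 ≅ Z^2.
  H_1: rank ker ∂_1 − rank ∂_2 = (6 − 4) − 0 = 2, and there is no ∂_2, so H_1 ≅ Z^2.

(K is a triangulation of the disjoint union of the circle S^1 and the circle S^1.)

Hence the Betti numbers are b_0 = 2, b_1 = 2.

b_0 = 2, b_1 = 2.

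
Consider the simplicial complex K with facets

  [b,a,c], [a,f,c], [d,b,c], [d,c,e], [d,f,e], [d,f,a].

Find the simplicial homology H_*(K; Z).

H_0 ≅ Z,  H_1 ≅ Z,  H_2 = 0.

Order the vertices as a < b < c < d < e < f. Listing each simplex with vertices in this order, K has dimension 2 with simplices:

  0-simplices (6): a, b, c, d, e, f
  1-simplices (12): ab, ac, ad, af, bc, bd, cd, ce, cf, de, df, ef
  2-simplices (6): abc, acf, adf, bcd, cde, def

Hence C_0 ≅ Z^6, C_1 ≅ Z^12, C_2 ≅ Z^6.

∂_1: C_1 → C_0 is given by ∂[p,q] = [q] − [p]. For instance
  ∂bd = d − b.
The 6×12 boundary matrix has rank 5 and Smith normal form diag(1,1,1,1,1).

The boundary map ∂_2: C_2 → C_1 acts by ∂[p,q,r] = [q,r] − [p,r] + [p,q]. For instance
  ∂abc = bc − ac + ab,
  ∂acf = cf − af + ac.
The resulting 12×6 matrix has rank 6, and its Smith normal form has invariant factors (1,1,1,1,1,1).

Computing H_k = (kernel of ∂_k) / (image of ∂_{k+1}):

  H_0: rank C_0 − rank ∂_1 = 6 − 5 = 1, and the invariant factors of ∂_1 are all 1, so H_0 = Z.
  H_1: rank ker ∂_1 − rank ∂_2 = (12 − 5) − 6 = 1, and the invariant factors of ∂_2 are all 1, so H_1 = Z.
  H_2: rank ker ∂_2 − rank ∂_3 = (6 − 6) − 0 = 0, and there is no ∂_3, so H_2 = 0.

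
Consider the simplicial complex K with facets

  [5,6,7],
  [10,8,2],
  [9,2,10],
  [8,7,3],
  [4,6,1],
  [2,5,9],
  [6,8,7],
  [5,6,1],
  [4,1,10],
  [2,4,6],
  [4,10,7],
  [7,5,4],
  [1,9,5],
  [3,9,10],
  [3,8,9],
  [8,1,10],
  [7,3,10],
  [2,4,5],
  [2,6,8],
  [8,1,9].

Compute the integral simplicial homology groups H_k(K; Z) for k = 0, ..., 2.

H_0 ≅ Z,  H_1 ≅ Z ⊕ Z/2Z,  H_2 = 0.

Order the vertices as 1 < 2 < 3 < 4 < 5 < 6 < 7 < 8 < 9 < 10. Listing each simplex with vertices in this order, K has dimension 2 with simplices:

  0-simplices (10): [1], [2], [3], [4], [5], [6], [7], [8], [9], [10]
  1-simplices (30): (30 of them)
  2-simplices (20): (20 of them)

Hence C_0 ≅ Z^10, C_1 ≅ Z^30, C_2 ≅ Z^20.

The boundary map ∂_1: C_1 → C_0 maps an edge to its endpoints' difference, ∂[p,q] = q − p.
The resulting 10×30 matrix has rank 9, and its Smith normal form has invariant factors (1,1,1,1,1,1,1,1,1).

∂_2: C_2 → C_1 sends each 2-simplex [p,q,r] to [q,r] − [p,r] + [p,q]. For instance
  ∂[3,7,8] = [7,8] − [3,8] + [3,7],
  ∂[3,8,9] = [8,9] − [3,9] + [3,8].
The resulting 30×20 matrix has rank 20, and its Smith normal form has invariant factors (1,1,1,1,1,1,1,1,1,1,1,1,1,1,1,1,1,1,1,2).

Computing H_k = (kernel of ∂_k) / (image of ∂_{k+1}):

  H_0: rank C_0 − rank ∂_1 = 10 − 9 = 1, and the invariant factors of ∂_1 are all 1, so H_0 ≅ Z.
  H_1: rank ker ∂_1 − rank ∂_2 = (30 − 9) − 20 = 1, and ∂_2 has invariant factor 2 > 1, so H_1 ≅ Z ⊕ Z/2Z.
  H_2: rank ker ∂_2 − rank ∂_3 = (20 − 20) − 0 = 0, and there is no ∂_3, so H_2 ≅ 0.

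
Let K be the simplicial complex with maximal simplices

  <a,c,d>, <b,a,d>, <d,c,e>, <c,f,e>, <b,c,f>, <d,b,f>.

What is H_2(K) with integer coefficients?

H_2 = 0.

Order the vertices as a < b < c < d < e < f. Listing each simplex with vertices in this order, K has dimension 2 with simplices:

  0-simplices (6): a, b, c, d, e, f
  1-simplices (12): ab, ac, ad, bc, bd, bf, cd, ce, cf, de, df, ef
  2-simplices (6): abd, acd, bcf, bdf, cde, cef

so the chain groups are C_0 ≅ Z^6, C_1 ≅ Z^12, C_2 ≅ Z^6.

The boundary map ∂_1: C_1 → C_0 maps an edge to its endpoints' difference, ∂[p,q] = q − p. For instance
  ∂ad = d − a.
The 6×12 boundary matrix has rank 5 and Smith normal form diag(1,1,1,1,1).

Boundary ∂_2: C_2 → C_1 maps a triangle to the signed sum of its edges. For instance
  ∂bcf = cf − bf + bc,
  ∂cef = ef − cf + ce.
The resulting 12×6 matrix has rank 6, and its Smith normal form has invariant factors (1,1,1,1,1,1).

Reading off H_k = ker ∂_k / im ∂_{k+1}:

  H_2: rank ker ∂_2 − rank ∂_3 = (6 − 6) − 0 = 0, and there is no ∂_3, so H_2 ≅ 0.

(K is a triangulation of the cylinder S^1 x I.)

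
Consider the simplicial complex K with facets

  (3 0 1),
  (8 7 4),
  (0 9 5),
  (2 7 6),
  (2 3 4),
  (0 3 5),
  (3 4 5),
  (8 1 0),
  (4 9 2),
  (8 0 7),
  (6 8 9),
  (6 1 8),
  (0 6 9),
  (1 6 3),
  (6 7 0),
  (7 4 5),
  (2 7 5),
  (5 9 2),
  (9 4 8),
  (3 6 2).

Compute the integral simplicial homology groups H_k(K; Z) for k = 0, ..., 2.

H_0 = Z,  H_1 = Z ⊕ Z/2,  H_2 = 0.

Order the vertices as 0 < 1 < 2 < 3 < 4 < 5 < 6 < 7 < 8 < 9. Listing each simplex with vertices in this order, K has dimension 2 with simplices:

  0-simplices (10): [0], [1], [2], [3], [4], [5], [6], [7], [8], [9]
  1-simplices (30): (30 of them)
  2-simplices (20): (20 of them)

giving chain groups C_0 ≅ Z^10, C_1 ≅ Z^30, C_2 ≅ Z^20.

The boundary map ∂_1: C_1 → C_0 maps an edge to its endpoints' difference, ∂[p,q] = q − p. For instance
  ∂[0,8] = [8] − [0].
The 10×30 boundary matrix has rank 9 and Smith normal form diag(1,1,1,1,1,1,1,1,1).

Boundary ∂_2: C_2 → C_1 sends each 2-simplex [p,q,r] to [q,r] − [p,r] + [p,q]. For instance
  ∂[3,4,5] = [4,5] − [3,5] + [3,4],
  ∂[0,5,9] = [5,9] − [0,9] + [0,5].
The resulting 30×20 matrix has rank 20, and its Smith normal form has invariant factors (1,1,1,1,1,1,1,1,1,1,1,1,1,1,1,1,1,1,1,2).

Now H_k = ker ∂_k / im ∂_{k+1}, so:

  H_0: rank C_0 − rank ∂_1 = 10 − 9 = 1, and the invariant factors of ∂_1 are all 1, so H_0 = Z.
  H_1: rank ker ∂_1 − rank ∂_2 = (30 − 9) − 20 = 1, and ∂_2 has invariant factor 2 > 1, so H_1 = Z ⊕ Z/2.
  H_2: rank ker ∂_2 − rank ∂_3 = (20 − 20) − 0 = 0, and there is no ∂_3, so H_2 = 0.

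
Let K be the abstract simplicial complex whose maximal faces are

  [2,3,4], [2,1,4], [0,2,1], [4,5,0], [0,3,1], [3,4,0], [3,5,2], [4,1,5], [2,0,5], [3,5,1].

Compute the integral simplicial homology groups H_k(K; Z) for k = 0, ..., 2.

H_0 = Z,  H_1 = Z/2,  H_2 = 0.

Order the vertices as 0 < 1 < 2 < 3 < 4 < 5. Listing each simplex with vertices in this order, K has dimension 2 with simplices:

  0-simplices (6): [0], [1], [2], [3], [4], [5]
  1-simplices (15): [0,1], [0,2], [0,3], [0,4], [0,5], [1,2], [1,3], [1,4], [1,5], [2,3], [2,4], [2,5], [3,4], [3,5], [4,5]
  2-simplices (10): [0,1,2], [0,1,3], [0,2,5], [0,3,4], [0,4,5], [1,2,4], [1,3,5], [1,4,5], [2,3,4], [2,3,5]

giving chain groups C_0 ≅ Z^6, C_1 ≅ Z^15, C_2 ≅ Z^10.

Boundary ∂_1: C_1 → C_0 sends each edge [p,q] (with p < q) to q − p. For instance
  ∂[3,5] = [5] − [3].
This gives a 6×15 integer matrix of rank 5; reducing to Smith normal form yields diagonal entries (1,1,1,1,1).

∂_2: C_2 → C_1 acts by ∂[p,q,r] = [q,r] − [p,r] + [p,q]. For instance
  ∂[0,2,5] = [2,5] − [0,5] + [0,2],
  ∂[2,3,4] = [3,4] − [2,4] + [2,3].
As a 15×10 matrix over Z this has rank 10, with invariant factors (1,1,1,1,1,1,1,1,1,2).

Reading off H_k = ker ∂_k / im ∂_{k+1}:

  H_0: rank C_0 − rank ∂_1 = 6 − 5 = 1, and the invariant factors of ∂_1 are all 1, so H_0 ≅ Z.
  H_1: rank ker ∂_1 − rank ∂_2 = (15 − 5) − 10 = 0, and ∂_2 has invariant factor 2 > 1, so H_1 ≅ Z/2.
  H_2: rank ker ∂_2 − rank ∂_3 = (10 − 10) − 0 = 0, and there is no ∂_3, so H_2 ≅ 0.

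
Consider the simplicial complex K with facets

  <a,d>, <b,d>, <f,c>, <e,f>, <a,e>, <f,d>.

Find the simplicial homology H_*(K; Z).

Take the total order a < b < c < d < e < f on the vertex set. Then K (dimension 1) consists of the simplices:

  0-simplices (6): a, b, c, d, e, f
  1-simplices (6): ad, ae, bd, cf, df, ef

giving chain groups C_0 ≅ Z^6, C_1 ≅ Z^6.

The boundary map ∂_1: C_1 → C_0 maps an edge to its endpoints' difference, ∂[p,q] = q − p.
The 6×6 boundary matrix has rank 5 and Smith normal form diag(1,1,1,1,1).

Reading off H_k = ker ∂_k / im ∂_{k+1}:

  H_0: rank C_0 − rank ∂_1 = 6 − 5 = 1, and the invariant factors of ∂_1 are all 1, so H_0 = Z.
  H_1: rank ker ∂_1 − rank ∂_2 = (6 − 5) − 0 = 1, and there is no ∂_2, so H_1 = Z.

As a check, the Euler characteristic is 6 − 6 = 0, which agrees with 1 − 1 = 0.

H_0 = Z,  H_1 = Z.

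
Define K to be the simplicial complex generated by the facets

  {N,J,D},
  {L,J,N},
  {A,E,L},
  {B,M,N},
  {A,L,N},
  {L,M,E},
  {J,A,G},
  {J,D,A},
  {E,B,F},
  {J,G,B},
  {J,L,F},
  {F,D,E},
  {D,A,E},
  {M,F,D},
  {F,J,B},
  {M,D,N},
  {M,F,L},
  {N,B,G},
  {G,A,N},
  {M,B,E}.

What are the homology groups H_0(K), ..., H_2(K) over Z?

We work with the vertex ordering A < B < D < E < F < G < J < L < M < N. The simplices of K, each written with vertices in increasing order, are:

  0-simplices (10): A, B, D, E, F, G, J, L, M, N
  1-simplices (30): AD, AE, AG, AJ, AL, AN, BE, BF, BG, BJ, BM, BN, DE, DF, DJ, DM, DN, EF, EL, EM, FJ, FL, FM, GJ, GN, JL, JN, LM, LN, MN
  2-simplices (20): ADE, ADJ, AEL, AGJ, AGN, ALN, BEF, BEM, BFJ, BGJ, BGN, BMN, DEF, DFM, DJN, DMN, ELM, FJL, FLM, JLN

Hence C_0 ≅ Z^10, C_1 ≅ Z^30, C_2 ≅ Z^20.

The boundary map ∂_1: C_1 → C_0 maps an edge to its endpoints' difference, ∂[p,q] = q − p.
The resulting 10×30 matrix has rank 9, and its Smith normal form has invariant factors (1,1,1,1,1,1,1,1,1).

∂_2: C_2 → C_1 sends each 2-simplex [p,q,r] to [q,r] − [p,r] + [p,q]. For instance
  ∂AEL = EL − AL + AE,
  ∂ALN = LN − AN + AL.
As a 30×20 matrix over Z this has rank 20, with invariant factors (1,1,1,1,1,1,1,1,1,1,1,1,1,1,1,1,1,1,1,2).

Computing H_k = (kernel of ∂_k) / (image of ∂_{k+1}):

  H_0: rank C_0 − rank ∂_1 = 10 − 9 = 1, and the invariant factors of ∂_1 are all 1, so H_0 = Z.
  H_1: rank ker ∂_1 − rank ∂_2 = (30 − 9) − 20 = 1, and ∂_2 has invariant factor 2 > 1, so H_1 = Z × Z/2.
  H_2: rank ker ∂_2 − rank ∂_3 = (20 − 20) − 0 = 0, and there is no ∂_3, so H_2 = 0.

As a check, the Euler characteristic is 10 − 30 + 20 = 0, which agrees with 1 − 1 + 0 = 0.

H_0 ≅ Z,  H_1 ≅ Z × Z/2,  H_2 = 0.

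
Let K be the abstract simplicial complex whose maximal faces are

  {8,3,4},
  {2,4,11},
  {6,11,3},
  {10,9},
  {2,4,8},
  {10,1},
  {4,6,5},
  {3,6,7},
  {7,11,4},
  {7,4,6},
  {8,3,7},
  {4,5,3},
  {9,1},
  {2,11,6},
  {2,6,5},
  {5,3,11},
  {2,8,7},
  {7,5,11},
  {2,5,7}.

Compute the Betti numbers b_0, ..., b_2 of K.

Order the vertices as 1 < 2 < 3 < 4 < 5 < 6 < 7 < 8 < 9 < 10 < 11. Listing each simplex with vertices in this order, K has dimension 2 with simplices:

  0-simplices (11): [1], [2], [3], [4], [5], [6], [7], [8], [9], [10], [11]
  1-simplices (27): (27 of them)
  2-simplices (16): [2,4,8], [2,4,11], [2,5,6], [2,5,7], [2,6,11], [2,7,8], [3,4,5], [3,4,8], [3,5,11], [3,6,7], [3,6,11], [3,7,8], [4,5,6], [4,6,7], [4,7,11], [5,7,11]

so the chain groups are C_0 ≅ Z^11, C_1 ≅ Z^27, C_2 ≅ Z^16.

∂_1: C_1 → C_0 is given by ∂[p,q] = [q] − [p].
The 11×27 boundary matrix has rank 9 and Smith normal form diag(1,1,1,1,1,1,1,1,1).

∂_2: C_2 → C_1 maps a triangle to the signed sum of its edges. For instance
  ∂[5,7,11] = [7,11] − [5,11] + [5,7],
  ∂[3,6,11] = [6,11] − [3,11] + [3,6].
This gives a 27×16 integer matrix of rank 15; reducing to Smith normal form yields diagonal entries (1,1,1,1,1,1,1,1,1,1,1,1,1,1,1).

Now H_k = ker ∂_k / im ∂_{k+1}, so:

  H_0: rank C_0 − rank ∂_1 = 11 − 9 = 2, and the invariant factors of ∂_1 are all 1, so H_0 = Z^2.
  H_1: rank ker ∂_1 − rank ∂_2 = (27 − 9) − 15 = 3, and the invariant factors of ∂_2 are all 1, so H_1 = Z^3.
  H_2: rank ker ∂_2 − rank ∂_3 = (16 − 15) − 0 = 1, and there is no ∂_3, so H_2 = Z.

As a check, the Euler characteristic is 11 − 27 + 16 = 0, which agrees with 2 − 3 + 1 = 0.

Hence the Betti numbers are b_0 = 2, b_1 = 3, b_2 = 1.

b_0 = 2, b_1 = 3, b_2 = 1.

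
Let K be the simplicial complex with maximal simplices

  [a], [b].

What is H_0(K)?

Take the total order a < b on the vertex set. Then K (dimension 0) consists of the simplices:

  0-simplices (2): a, b

giving chain groups C_0 ≅ Z^2.

Computing H_k = (kernel of ∂_k) / (image of ∂_{k+1}):

  H_0: rank C_0 − rank ∂_1 = 2 − 0 = 2, and there is no ∂_1, so H_0 ≅ Z^2.

(K is a triangulation of a set of 2 points.)

H_0 ≅ Z^2.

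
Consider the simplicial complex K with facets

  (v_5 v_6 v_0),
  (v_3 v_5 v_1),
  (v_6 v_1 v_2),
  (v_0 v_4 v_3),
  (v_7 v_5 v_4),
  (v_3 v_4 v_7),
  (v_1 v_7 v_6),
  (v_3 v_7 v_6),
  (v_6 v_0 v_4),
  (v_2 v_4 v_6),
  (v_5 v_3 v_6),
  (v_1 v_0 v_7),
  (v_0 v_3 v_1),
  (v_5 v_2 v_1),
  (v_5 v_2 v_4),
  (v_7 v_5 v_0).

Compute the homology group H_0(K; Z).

H_0 = Z.

K has 8 vertices, 24 edges, 16 triangles.
rank ∂_0 = 0, rank ∂_1 = 7 ⇒ b_0 = 8 − 0 − 7 = 1; all invariant factors of ∂_1 are 1 so no torsion. So H_0 = Z.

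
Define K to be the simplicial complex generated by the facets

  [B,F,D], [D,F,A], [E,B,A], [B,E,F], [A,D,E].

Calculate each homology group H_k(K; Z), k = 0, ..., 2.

H_0 ≅ Z,  H_1 ≅ Z,  H_2 = 0.

We work with the vertex ordering A < B < D < E < F. The simplices of K, each written with vertices in increasing order, are:

  0-simplices (5): A, B, D, E, F
  1-simplices (10): AB, AD, AE, AF, BD, BE, BF, DE, DF, EF
  2-simplices (5): ABE, ADE, ADF, BDF, BEF

giving chain groups C_0 ≅ Z^5, C_1 ≅ Z^10, C_2 ≅ Z^5.

Boundary ∂_1: C_1 → C_0 is given by ∂[p,q] = [q] − [p]. For instance
  ∂AD = D − A.
The 5×10 boundary matrix has rank 4 and Smith normal form diag(1,1,1,1).

Boundary ∂_2: C_2 → C_1 acts by ∂[p,q,r] = [q,r] − [p,r] + [p,q]. For instance
  ∂BEF = EF − BF + BE,
  ∂ADF = DF − AF + AD.
The 10×5 boundary matrix has rank 5 and Smith normal form diag(1,1,1,1,1).

Reading off H_k = ker ∂_k / im ∂_{k+1}:

  H_0: rank C_0 − rank ∂_1 = 5 − 4 = 1, and the invariant factors of ∂_1 are all 1, so H_0 = Z.
  H_1: rank ker ∂_1 − rank ∂_2 = (10 − 4) − 5 = 1, and the invariant factors of ∂_2 are all 1, so H_1 = Z.
  H_2: rank ker ∂_2 − rank ∂_3 = (5 − 5) − 0 = 0, and there is no ∂_3, so H_2 = 0.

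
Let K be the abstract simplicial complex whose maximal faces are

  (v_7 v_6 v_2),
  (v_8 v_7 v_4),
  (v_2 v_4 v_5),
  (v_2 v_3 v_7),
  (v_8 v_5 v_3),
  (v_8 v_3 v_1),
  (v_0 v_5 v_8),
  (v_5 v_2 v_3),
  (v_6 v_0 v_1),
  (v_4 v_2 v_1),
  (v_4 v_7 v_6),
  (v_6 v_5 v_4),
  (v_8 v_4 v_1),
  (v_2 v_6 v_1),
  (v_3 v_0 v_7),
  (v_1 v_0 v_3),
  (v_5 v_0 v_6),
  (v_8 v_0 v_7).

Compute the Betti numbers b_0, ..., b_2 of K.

K has 9 vertices, 27 edges, 18 triangles.
rank ∂_0 = 0, rank ∂_1 = 8 ⇒ b_0 = 9 − 0 − 8 = 1; all invariant factors of ∂_1 are 1 so no torsion. So H_0 ≅ Z.
rank ∂_1 = 8, rank ∂_2 = 18 ⇒ b_1 = 27 − 8 − 18 = 1; ∂_2 has invariant factor(s) [2] giving torsion. So H_1 ≅ Z ⊕ Z/2.
rank ∂_2 = 18, rank ∂_3 = 0 ⇒ b_2 = 18 − 18 − 0 = 0. So H_2 ≅ 0.

b_0 = 1, b_1 = 1, b_2 = 0.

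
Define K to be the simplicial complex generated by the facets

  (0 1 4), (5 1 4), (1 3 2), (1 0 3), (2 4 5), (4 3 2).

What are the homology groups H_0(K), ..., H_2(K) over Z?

Fix the vertex order 0 < 1 < 2 < 3 < 4 < 5 and write every simplex with vertices in increasing order. Then dim K = 2 and the simplices of K are:

  0-simplices (6): [0], [1], [2], [3], [4], [5]
  1-simplices (12): [0,1], [0,3], [0,4], [1,2], [1,3], [1,4], [1,5], [2,3], [2,4], [2,5], [3,4], [4,5]
  2-simplices (6): [0,1,3], [0,1,4], [1,2,3], [1,4,5], [2,3,4], [2,4,5]

Hence C_0 ≅ Z^6, C_1 ≅ Z^12, C_2 ≅ Z^6.

The boundary map ∂_1: C_1 → C_0 maps an edge to its endpoints' difference, ∂[p,q] = q − p.
This gives a 6×12 integer matrix of rank 5; reducing to Smith normal form yields diagonal entries (1,1,1,1,1).

The boundary map ∂_2: C_2 → C_1 sends each 2-simplex [p,q,r] to [q,r] − [p,r] + [p,q]. For instance
  ∂[0,1,4] = [1,4] − [0,4] + [0,1],
  ∂[2,4,5] = [4,5] − [2,5] + [2,4].
The 12×6 boundary matrix has rank 6 and Smith normal form diag(1,1,1,1,1,1).

Computing H_k = (kernel of ∂_k) / (image of ∂_{k+1}):

  H_0: rank C_0 − rank ∂_1 = 6 − 5 = 1, and the invariant factors of ∂_1 are all 1, so H_0 ≅ Z.
  H_1: rank ker ∂_1 − rank ∂_2 = (12 − 5) − 6 = 1, and the invariant factors of ∂_2 are all 1, so H_1 ≅ Z.
  H_2: rank ker ∂_2 − rank ∂_3 = (6 − 6) − 0 = 0, and there is no ∂_3, so H_2 ≅ 0.

(K is a triangulation of the cylinder S^1 x I.)

H_0 = Z,  H_1 = Z,  H_2 = 0.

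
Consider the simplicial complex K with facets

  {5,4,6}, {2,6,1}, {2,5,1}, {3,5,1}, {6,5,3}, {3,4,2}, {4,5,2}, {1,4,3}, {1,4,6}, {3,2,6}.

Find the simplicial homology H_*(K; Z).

We work with the vertex ordering 1 < 2 < 3 < 4 < 5 < 6. The simplices of K, each written with vertices in increasing order, are:

  0-simplices (6): [1], [2], [3], [4], [5], [6]
  1-simplices (15): [1,2], [1,3], [1,4], [1,5], [1,6], [2,3], [2,4], [2,5], [2,6], [3,4], [3,5], [3,6], [4,5], [4,6], [5,6]
  2-simplices (10): [1,2,5], [1,2,6], [1,3,4], [1,3,5], [1,4,6], [2,3,4], [2,3,6], [2,4,5], [3,5,6], [4,5,6]

so the chain groups are C_0 ≅ Z^6, C_1 ≅ Z^15, C_2 ≅ Z^10.

Boundary ∂_1: C_1 → C_0 is given by ∂[p,q] = [q] − [p]. For instance
  ∂[3,5] = [5] − [3].
This gives a 6×15 integer matrix of rank 5; reducing to Smith normal form yields diagonal entries (1,1,1,1,1).

∂_2: C_2 → C_1 acts by ∂[p,q,r] = [q,r] − [p,r] + [p,q]. For instance
  ∂[1,2,5] = [2,5] − [1,5] + [1,2],
  ∂[1,3,4] = [3,4] − [1,4] + [1,3].
As a 15×10 matrix over Z this has rank 10, with invariant factors (1,1,1,1,1,1,1,1,1,2).

From H_k ≅ ker(∂_k) / im(∂_{k+1}) we obtain:

  H_0: rank C_0 − rank ∂_1 = 6 − 5 = 1, and the invariant factors of ∂_1 are all 1, so H_0 = Z.
  H_1: rank ker ∂_1 − rank ∂_2 = (15 − 5) − 10 = 0, and ∂_2 has invariant factor 2 > 1, so H_1 = Z/2.
  H_2: rank ker ∂_2 − rank ∂_3 = (10 − 10) − 0 = 0, and there is no ∂_3, so H_2 = 0.

As a check, the Euler characteristic is 6 − 15 + 10 = 1, which agrees with 1 − 0 + 0 = 1.
(K is a triangulation of the real projective plane RP^2.)

H_0 = Z,  H_1 = Z/2,  H_2 = 0.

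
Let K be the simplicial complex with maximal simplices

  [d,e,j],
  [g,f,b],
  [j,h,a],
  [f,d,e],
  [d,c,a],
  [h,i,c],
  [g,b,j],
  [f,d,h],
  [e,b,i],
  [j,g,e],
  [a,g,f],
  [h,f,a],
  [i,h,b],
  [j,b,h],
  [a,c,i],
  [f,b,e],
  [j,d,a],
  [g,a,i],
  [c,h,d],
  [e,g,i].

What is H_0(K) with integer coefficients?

Take the total order a < b < c < d < e < f < g < h < i < j on the vertex set. Then K (dimension 2) consists of the simplices:

  0-simplices (10): a, b, c, d, e, f, g, h, i, j
  1-simplices (30): ac, ad, af, ag, ah, ai, aj, be, bf, bg, bh, bi, bj, cd, ch, ci, de, df, dh, dj, ef, eg, ei, ej, fg, fh, gi, gj, hi, hj
  2-simplices (20): acd, aci, adj, afg, afh, agi, ahj, bef, bei, bfg, bgj, bhi, bhj, cdh, chi, def, dej, dfh, egi, egj

Hence C_0 ≅ Z^10, C_1 ≅ Z^30, C_2 ≅ Z^20.

The boundary map ∂_1: C_1 → C_0 is given by ∂[p,q] = [q] − [p].
This gives a 10×30 integer matrix of rank 9; reducing to Smith normal form yields diagonal entries (1,1,1,1,1,1,1,1,1).

∂_2: C_2 → C_1 sends each 2-simplex [p,q,r] to [q,r] − [p,r] + [p,q]. For instance
  ∂bef = ef − bf + be,
  ∂dfh = fh − dh + df.
The resulting 30×20 matrix has rank 20, and its Smith normal form has invariant factors (1,1,1,1,1,1,1,1,1,1,1,1,1,1,1,1,1,1,1,2).

Now H_k = ker ∂_k / im ∂_{k+1}, so:

  H_0: rank C_0 − rank ∂_1 = 10 − 9 = 1, and the invariant factors of ∂_1 are all 1, so H_0 = Z.

H_0 ≅ Z.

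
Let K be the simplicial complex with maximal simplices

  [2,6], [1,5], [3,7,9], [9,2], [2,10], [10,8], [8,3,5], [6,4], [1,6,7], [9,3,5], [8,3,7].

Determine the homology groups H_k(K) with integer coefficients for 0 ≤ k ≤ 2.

K has 10 vertices, 17 edges, 5 triangles.
rank ∂_0 = 0, rank ∂_1 = 9 ⇒ b_0 = 10 − 0 − 9 = 1; all invariant factors of ∂_1 are 1 so no torsion. So H_0 ≅ Z.
rank ∂_1 = 9, rank ∂_2 = 5 ⇒ b_1 = 17 − 9 − 5 = 3; all invariant factors of ∂_2 are 1 so no torsion. So H_1 ≅ Z^3.
rank ∂_2 = 5, rank ∂_3 = 0 ⇒ b_2 = 5 − 5 − 0 = 0. So H_2 ≅ 0.

H_0 = Z,  H_1 = Z^3,  H_2 = 0.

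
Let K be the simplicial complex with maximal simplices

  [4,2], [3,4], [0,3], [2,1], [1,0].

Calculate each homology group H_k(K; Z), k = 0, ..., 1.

H_0 = Z,  H_1 = Z.

We work with the vertex ordering 0 < 1 < 2 < 3 < 4. The simplices of K, each written with vertices in increasing order, are:

  0-simplices (5): [0], [1], [2], [3], [4]
  1-simplices (5): [0,1], [0,3], [1,2], [2,4], [3,4]

giving chain groups C_0 ≅ Z^5, C_1 ≅ Z^5.

The boundary map ∂_1: C_1 → C_0 maps an edge to its endpoints' difference, ∂[p,q] = q − p. For instance
  ∂[1,2] = [2] − [1].
As a 5×5 matrix over Z this has rank 4, with invariant factors (1,1,1,1).

From H_k ≅ ker(∂_k) / im(∂_{k+1}) we obtain:

  H_0: rank C_0 − rank ∂_1 = 5 − 4 = 1, and the invariant factors of ∂_1 are all 1, so H_0 ≅ Z.
  H_1: rank ker ∂_1 − rank ∂_2 = (5 − 4) − 0 = 1, and there is no ∂_2, so H_1 ≅ Z.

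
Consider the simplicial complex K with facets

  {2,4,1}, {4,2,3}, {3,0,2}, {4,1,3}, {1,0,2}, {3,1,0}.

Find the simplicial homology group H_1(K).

H_1 ≅ 0.

Take the total order 0 < 1 < 2 < 3 < 4 on the vertex set. Then K (dimension 2) consists of the simplices:

  0-simplices (5): [0], [1], [2], [3], [4]
  1-simplices (9): [0,1], [0,2], [0,3], [1,2], [1,3], [1,4], [2,3], [2,4], [3,4]
  2-simplices (6): [0,1,2], [0,1,3], [0,2,3], [1,2,4], [1,3,4], [2,3,4]

so the chain groups are C_0 ≅ Z^5, C_1 ≅ Z^9, C_2 ≅ Z^6.

The boundary map ∂_1: C_1 → C_0 maps an edge to its endpoints' difference, ∂[p,q] = q − p.
As a 5×9 matrix over Z this has rank 4, with invariant factors (1,1,1,1).

∂_2: C_2 → C_1 acts by ∂[p,q,r] = [q,r] − [p,r] + [p,q]. For instance
  ∂[1,2,4] = [2,4] − [1,4] + [1,2],
  ∂[1,3,4] = [3,4] − [1,4] + [1,3].
The resulting 9×6 matrix has rank 5, and its Smith normal form has invariant factors (1,1,1,1,1).

From H_k ≅ ker(∂_k) / im(∂_{k+1}) we obtain:

  H_1: rank ker ∂_1 − rank ∂_2 = (9 − 4) − 5 = 0, and the invariant factors of ∂_2 are all 1, so H_1 ≅ 0.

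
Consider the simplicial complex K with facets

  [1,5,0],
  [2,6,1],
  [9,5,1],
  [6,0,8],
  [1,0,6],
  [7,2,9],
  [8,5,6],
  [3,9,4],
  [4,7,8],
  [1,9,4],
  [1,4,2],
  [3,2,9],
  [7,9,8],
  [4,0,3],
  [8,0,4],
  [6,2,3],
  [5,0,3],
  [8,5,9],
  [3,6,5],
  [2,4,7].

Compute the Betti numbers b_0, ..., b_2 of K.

Order the vertices as 0 < 1 < 2 < 3 < 4 < 5 < 6 < 7 < 8 < 9. Listing each simplex with vertices in this order, K has dimension 2 with simplices:

  0-simplices (10): [0], [1], [2], [3], [4], [5], [6], [7], [8], [9]
  1-simplices (30): (30 of them)
  2-simplices (20): (20 of them)

so the chain groups are C_0 ≅ Z^10, C_1 ≅ Z^30, C_2 ≅ Z^20.

The boundary map ∂_1: C_1 → C_0 sends each edge [p,q] (with p < q) to q − p.
The 10×30 boundary matrix has rank 9 and Smith normal form diag(1,1,1,1,1,1,1,1,1).

Boundary ∂_2: C_2 → C_1 sends each 2-simplex [p,q,r] to [q,r] − [p,r] + [p,q]. For instance
  ∂[0,3,4] = [3,4] − [0,4] + [0,3],
  ∂[0,1,5] = [1,5] − [0,5] + [0,1].
The resulting 30×20 matrix has rank 20, and its Smith normal form has invariant factors (1,1,1,1,1,1,1,1,1,1,1,1,1,1,1,1,1,1,1,2).

Reading off H_k = ker ∂_k / im ∂_{k+1}:

  H_0: rank C_0 − rank ∂_1 = 10 − 9 = 1, and the invariant factors of ∂_1 are all 1, so H_0 ≅ Z.
  H_1: rank ker ∂_1 − rank ∂_2 = (30 − 9) − 20 = 1, and ∂_2 has invariant factor 2 > 1, so H_1 ≅ Z ⊕ Z/2Z.
  H_2: rank ker ∂_2 − rank ∂_3 = (20 − 20) − 0 = 0, and there is no ∂_3, so H_2 ≅ 0.

(K is a triangulation of the Klein bottle.)

Hence the Betti numbers are b_0 = 1, b_1 = 1, b_2 = 0.

b_0 = 1, b_1 = 1, b_2 = 0.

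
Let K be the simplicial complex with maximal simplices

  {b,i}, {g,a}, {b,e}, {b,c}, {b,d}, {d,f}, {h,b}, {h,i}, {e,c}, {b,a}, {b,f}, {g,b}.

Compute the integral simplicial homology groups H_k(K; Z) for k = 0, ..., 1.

H_0 ≅ Z,  H_1 ≅ Z^4.

Fix the vertex order a < b < c < d < e < f < g < h < i and write every simplex with vertices in increasing order. Then dim K = 1 and the simplices of K are:

  0-simplices (9): a, b, c, d, e, f, g, h, i
  1-simplices (12): ab, ag, bc, bd, be, bf, bg, bh, bi, ce, df, hi

Hence C_0 ≅ Z^9, C_1 ≅ Z^12.

∂_1: C_1 → C_0 maps an edge to its endpoints' difference, ∂[p,q] = q − p.
As a 9×12 matrix over Z this has rank 8, with invariant factors (1,1,1,1,1,1,1,1).

Reading off H_k = ker ∂_k / im ∂_{k+1}:

  H_0: rank C_0 − rank ∂_1 = 9 − 8 = 1, and the invariant factors of ∂_1 are all 1, so H_0 ≅ Z.
  H_1: rank ker ∂_1 − rank ∂_2 = (12 − 8) − 0 = 4, and there is no ∂_2, so H_1 ≅ Z^4.

As a check, the Euler characteristic is 9 − 12 = -3, which agrees with 1 − 4 = -3.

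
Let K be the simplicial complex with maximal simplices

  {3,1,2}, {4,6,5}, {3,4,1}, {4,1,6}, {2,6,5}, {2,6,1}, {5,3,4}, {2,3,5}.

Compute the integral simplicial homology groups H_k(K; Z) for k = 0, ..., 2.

Order the vertices as 1 < 2 < 3 < 4 < 5 < 6. Listing each simplex with vertices in this order, K has dimension 2 with simplices:

  0-simplices (6): [1], [2], [3], [4], [5], [6]
  1-simplices (12): [1,2], [1,3], [1,4], [1,6], [2,3], [2,5], [2,6], [3,4], [3,5], [4,5], [4,6], [5,6]
  2-simplices (8): [1,2,3], [1,2,6], [1,3,4], [1,4,6], [2,3,5], [2,5,6], [3,4,5], [4,5,6]

giving chain groups C_0 ≅ Z^6, C_1 ≅ Z^12, C_2 ≅ Z^8.

The boundary map ∂_1: C_1 → C_0 maps an edge to its endpoints' difference, ∂[p,q] = q − p.
As a 6×12 matrix over Z this has rank 5, with invariant factors (1,1,1,1,1).

∂_2: C_2 → C_1 acts by ∂[p,q,r] = [q,r] − [p,r] + [p,q]. For instance
  ∂[1,2,6] = [2,6] − [1,6] + [1,2],
  ∂[1,2,3] = [2,3] − [1,3] + [1,2].
The resulting 12×8 matrix has rank 7, and its Smith normal form has invariant factors (1,1,1,1,1,1,1).

From H_k ≅ ker(∂_k) / im(∂_{k+1}) we obtain:

  H_0: rank C_0 − rank ∂_1 = 6 − 5 = 1, and the invariant factors of ∂_1 are all 1, so H_0 ≅ Z.
  H_1: rank ker ∂_1 − rank ∂_2 = (12 − 5) − 7 = 0, and the invariant factors of ∂_2 are all 1, so H_1 ≅ 0.
  H_2: rank ker ∂_2 − rank ∂_3 = (8 − 7) − 0 = 1, and there is no ∂_3, so H_2 ≅ Z.

As a check, the Euler characteristic is 6 − 12 + 8 = 2, which agrees with 1 − 0 + 1 = 2.
(K is a triangulation of the 2-sphere S^2.)

H_0 ≅ Z,  H_1 = 0,  H_2 ≅ Z.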